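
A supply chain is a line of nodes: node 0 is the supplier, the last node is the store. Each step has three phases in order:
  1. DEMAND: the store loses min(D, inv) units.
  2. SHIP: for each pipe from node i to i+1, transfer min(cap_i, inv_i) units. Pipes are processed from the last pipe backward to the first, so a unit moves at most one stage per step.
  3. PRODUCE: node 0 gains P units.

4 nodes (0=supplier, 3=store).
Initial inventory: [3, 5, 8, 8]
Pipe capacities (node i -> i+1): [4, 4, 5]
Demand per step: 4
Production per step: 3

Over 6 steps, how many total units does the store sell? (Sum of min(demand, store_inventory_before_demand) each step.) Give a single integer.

Step 1: sold=4 (running total=4) -> [3 4 7 9]
Step 2: sold=4 (running total=8) -> [3 3 6 10]
Step 3: sold=4 (running total=12) -> [3 3 4 11]
Step 4: sold=4 (running total=16) -> [3 3 3 11]
Step 5: sold=4 (running total=20) -> [3 3 3 10]
Step 6: sold=4 (running total=24) -> [3 3 3 9]

Answer: 24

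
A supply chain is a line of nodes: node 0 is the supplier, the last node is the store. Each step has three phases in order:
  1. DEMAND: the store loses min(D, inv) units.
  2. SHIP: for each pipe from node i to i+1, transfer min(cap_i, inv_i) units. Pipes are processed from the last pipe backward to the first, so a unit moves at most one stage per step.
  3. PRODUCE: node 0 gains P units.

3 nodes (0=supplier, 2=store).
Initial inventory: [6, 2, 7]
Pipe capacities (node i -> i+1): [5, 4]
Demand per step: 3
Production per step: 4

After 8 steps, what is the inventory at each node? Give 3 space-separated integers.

Step 1: demand=3,sold=3 ship[1->2]=2 ship[0->1]=5 prod=4 -> inv=[5 5 6]
Step 2: demand=3,sold=3 ship[1->2]=4 ship[0->1]=5 prod=4 -> inv=[4 6 7]
Step 3: demand=3,sold=3 ship[1->2]=4 ship[0->1]=4 prod=4 -> inv=[4 6 8]
Step 4: demand=3,sold=3 ship[1->2]=4 ship[0->1]=4 prod=4 -> inv=[4 6 9]
Step 5: demand=3,sold=3 ship[1->2]=4 ship[0->1]=4 prod=4 -> inv=[4 6 10]
Step 6: demand=3,sold=3 ship[1->2]=4 ship[0->1]=4 prod=4 -> inv=[4 6 11]
Step 7: demand=3,sold=3 ship[1->2]=4 ship[0->1]=4 prod=4 -> inv=[4 6 12]
Step 8: demand=3,sold=3 ship[1->2]=4 ship[0->1]=4 prod=4 -> inv=[4 6 13]

4 6 13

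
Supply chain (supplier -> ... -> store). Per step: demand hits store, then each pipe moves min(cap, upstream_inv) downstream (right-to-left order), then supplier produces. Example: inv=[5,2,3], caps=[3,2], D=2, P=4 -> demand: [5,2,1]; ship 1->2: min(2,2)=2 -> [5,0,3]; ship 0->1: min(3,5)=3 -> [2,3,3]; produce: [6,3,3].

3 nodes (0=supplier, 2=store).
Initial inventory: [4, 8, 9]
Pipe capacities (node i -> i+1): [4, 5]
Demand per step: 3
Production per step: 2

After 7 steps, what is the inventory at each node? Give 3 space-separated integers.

Step 1: demand=3,sold=3 ship[1->2]=5 ship[0->1]=4 prod=2 -> inv=[2 7 11]
Step 2: demand=3,sold=3 ship[1->2]=5 ship[0->1]=2 prod=2 -> inv=[2 4 13]
Step 3: demand=3,sold=3 ship[1->2]=4 ship[0->1]=2 prod=2 -> inv=[2 2 14]
Step 4: demand=3,sold=3 ship[1->2]=2 ship[0->1]=2 prod=2 -> inv=[2 2 13]
Step 5: demand=3,sold=3 ship[1->2]=2 ship[0->1]=2 prod=2 -> inv=[2 2 12]
Step 6: demand=3,sold=3 ship[1->2]=2 ship[0->1]=2 prod=2 -> inv=[2 2 11]
Step 7: demand=3,sold=3 ship[1->2]=2 ship[0->1]=2 prod=2 -> inv=[2 2 10]

2 2 10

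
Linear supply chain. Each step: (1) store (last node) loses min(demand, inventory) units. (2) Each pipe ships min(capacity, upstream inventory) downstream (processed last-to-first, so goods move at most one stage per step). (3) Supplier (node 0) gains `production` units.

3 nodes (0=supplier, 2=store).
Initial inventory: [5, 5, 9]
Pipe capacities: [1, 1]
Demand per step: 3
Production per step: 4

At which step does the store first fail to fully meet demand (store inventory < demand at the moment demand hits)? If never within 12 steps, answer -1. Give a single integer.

Step 1: demand=3,sold=3 ship[1->2]=1 ship[0->1]=1 prod=4 -> [8 5 7]
Step 2: demand=3,sold=3 ship[1->2]=1 ship[0->1]=1 prod=4 -> [11 5 5]
Step 3: demand=3,sold=3 ship[1->2]=1 ship[0->1]=1 prod=4 -> [14 5 3]
Step 4: demand=3,sold=3 ship[1->2]=1 ship[0->1]=1 prod=4 -> [17 5 1]
Step 5: demand=3,sold=1 ship[1->2]=1 ship[0->1]=1 prod=4 -> [20 5 1]
Step 6: demand=3,sold=1 ship[1->2]=1 ship[0->1]=1 prod=4 -> [23 5 1]
Step 7: demand=3,sold=1 ship[1->2]=1 ship[0->1]=1 prod=4 -> [26 5 1]
Step 8: demand=3,sold=1 ship[1->2]=1 ship[0->1]=1 prod=4 -> [29 5 1]
Step 9: demand=3,sold=1 ship[1->2]=1 ship[0->1]=1 prod=4 -> [32 5 1]
Step 10: demand=3,sold=1 ship[1->2]=1 ship[0->1]=1 prod=4 -> [35 5 1]
Step 11: demand=3,sold=1 ship[1->2]=1 ship[0->1]=1 prod=4 -> [38 5 1]
Step 12: demand=3,sold=1 ship[1->2]=1 ship[0->1]=1 prod=4 -> [41 5 1]
First stockout at step 5

5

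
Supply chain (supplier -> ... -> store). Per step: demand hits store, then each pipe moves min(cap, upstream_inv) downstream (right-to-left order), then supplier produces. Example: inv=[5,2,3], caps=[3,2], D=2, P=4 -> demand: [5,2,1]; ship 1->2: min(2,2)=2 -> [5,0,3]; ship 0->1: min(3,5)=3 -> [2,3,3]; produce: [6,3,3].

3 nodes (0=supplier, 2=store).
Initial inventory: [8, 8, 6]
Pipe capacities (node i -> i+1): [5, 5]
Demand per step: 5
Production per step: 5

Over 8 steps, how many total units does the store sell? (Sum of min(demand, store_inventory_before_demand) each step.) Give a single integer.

Step 1: sold=5 (running total=5) -> [8 8 6]
Step 2: sold=5 (running total=10) -> [8 8 6]
Step 3: sold=5 (running total=15) -> [8 8 6]
Step 4: sold=5 (running total=20) -> [8 8 6]
Step 5: sold=5 (running total=25) -> [8 8 6]
Step 6: sold=5 (running total=30) -> [8 8 6]
Step 7: sold=5 (running total=35) -> [8 8 6]
Step 8: sold=5 (running total=40) -> [8 8 6]

Answer: 40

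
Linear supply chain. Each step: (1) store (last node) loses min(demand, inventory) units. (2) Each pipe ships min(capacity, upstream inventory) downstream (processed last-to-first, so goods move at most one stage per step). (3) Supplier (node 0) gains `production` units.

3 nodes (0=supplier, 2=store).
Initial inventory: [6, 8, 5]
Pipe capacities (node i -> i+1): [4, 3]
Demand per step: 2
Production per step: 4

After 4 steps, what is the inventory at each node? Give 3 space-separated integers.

Step 1: demand=2,sold=2 ship[1->2]=3 ship[0->1]=4 prod=4 -> inv=[6 9 6]
Step 2: demand=2,sold=2 ship[1->2]=3 ship[0->1]=4 prod=4 -> inv=[6 10 7]
Step 3: demand=2,sold=2 ship[1->2]=3 ship[0->1]=4 prod=4 -> inv=[6 11 8]
Step 4: demand=2,sold=2 ship[1->2]=3 ship[0->1]=4 prod=4 -> inv=[6 12 9]

6 12 9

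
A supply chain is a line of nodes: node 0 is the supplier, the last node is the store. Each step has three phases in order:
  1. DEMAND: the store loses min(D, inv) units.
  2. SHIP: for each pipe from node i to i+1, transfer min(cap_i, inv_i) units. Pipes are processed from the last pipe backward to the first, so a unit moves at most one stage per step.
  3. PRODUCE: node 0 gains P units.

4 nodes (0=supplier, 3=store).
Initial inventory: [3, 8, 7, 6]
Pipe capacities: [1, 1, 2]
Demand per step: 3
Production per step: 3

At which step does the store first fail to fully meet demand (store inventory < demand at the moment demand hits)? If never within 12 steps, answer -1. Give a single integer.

Step 1: demand=3,sold=3 ship[2->3]=2 ship[1->2]=1 ship[0->1]=1 prod=3 -> [5 8 6 5]
Step 2: demand=3,sold=3 ship[2->3]=2 ship[1->2]=1 ship[0->1]=1 prod=3 -> [7 8 5 4]
Step 3: demand=3,sold=3 ship[2->3]=2 ship[1->2]=1 ship[0->1]=1 prod=3 -> [9 8 4 3]
Step 4: demand=3,sold=3 ship[2->3]=2 ship[1->2]=1 ship[0->1]=1 prod=3 -> [11 8 3 2]
Step 5: demand=3,sold=2 ship[2->3]=2 ship[1->2]=1 ship[0->1]=1 prod=3 -> [13 8 2 2]
Step 6: demand=3,sold=2 ship[2->3]=2 ship[1->2]=1 ship[0->1]=1 prod=3 -> [15 8 1 2]
Step 7: demand=3,sold=2 ship[2->3]=1 ship[1->2]=1 ship[0->1]=1 prod=3 -> [17 8 1 1]
Step 8: demand=3,sold=1 ship[2->3]=1 ship[1->2]=1 ship[0->1]=1 prod=3 -> [19 8 1 1]
Step 9: demand=3,sold=1 ship[2->3]=1 ship[1->2]=1 ship[0->1]=1 prod=3 -> [21 8 1 1]
Step 10: demand=3,sold=1 ship[2->3]=1 ship[1->2]=1 ship[0->1]=1 prod=3 -> [23 8 1 1]
Step 11: demand=3,sold=1 ship[2->3]=1 ship[1->2]=1 ship[0->1]=1 prod=3 -> [25 8 1 1]
Step 12: demand=3,sold=1 ship[2->3]=1 ship[1->2]=1 ship[0->1]=1 prod=3 -> [27 8 1 1]
First stockout at step 5

5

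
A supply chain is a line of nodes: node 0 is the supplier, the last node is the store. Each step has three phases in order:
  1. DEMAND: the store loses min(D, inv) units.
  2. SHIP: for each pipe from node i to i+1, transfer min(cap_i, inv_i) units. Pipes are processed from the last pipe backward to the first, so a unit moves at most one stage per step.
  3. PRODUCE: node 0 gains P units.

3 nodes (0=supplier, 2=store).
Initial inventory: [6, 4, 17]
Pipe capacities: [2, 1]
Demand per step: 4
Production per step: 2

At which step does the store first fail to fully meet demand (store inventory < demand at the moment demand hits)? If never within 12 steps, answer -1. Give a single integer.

Step 1: demand=4,sold=4 ship[1->2]=1 ship[0->1]=2 prod=2 -> [6 5 14]
Step 2: demand=4,sold=4 ship[1->2]=1 ship[0->1]=2 prod=2 -> [6 6 11]
Step 3: demand=4,sold=4 ship[1->2]=1 ship[0->1]=2 prod=2 -> [6 7 8]
Step 4: demand=4,sold=4 ship[1->2]=1 ship[0->1]=2 prod=2 -> [6 8 5]
Step 5: demand=4,sold=4 ship[1->2]=1 ship[0->1]=2 prod=2 -> [6 9 2]
Step 6: demand=4,sold=2 ship[1->2]=1 ship[0->1]=2 prod=2 -> [6 10 1]
Step 7: demand=4,sold=1 ship[1->2]=1 ship[0->1]=2 prod=2 -> [6 11 1]
Step 8: demand=4,sold=1 ship[1->2]=1 ship[0->1]=2 prod=2 -> [6 12 1]
Step 9: demand=4,sold=1 ship[1->2]=1 ship[0->1]=2 prod=2 -> [6 13 1]
Step 10: demand=4,sold=1 ship[1->2]=1 ship[0->1]=2 prod=2 -> [6 14 1]
Step 11: demand=4,sold=1 ship[1->2]=1 ship[0->1]=2 prod=2 -> [6 15 1]
Step 12: demand=4,sold=1 ship[1->2]=1 ship[0->1]=2 prod=2 -> [6 16 1]
First stockout at step 6

6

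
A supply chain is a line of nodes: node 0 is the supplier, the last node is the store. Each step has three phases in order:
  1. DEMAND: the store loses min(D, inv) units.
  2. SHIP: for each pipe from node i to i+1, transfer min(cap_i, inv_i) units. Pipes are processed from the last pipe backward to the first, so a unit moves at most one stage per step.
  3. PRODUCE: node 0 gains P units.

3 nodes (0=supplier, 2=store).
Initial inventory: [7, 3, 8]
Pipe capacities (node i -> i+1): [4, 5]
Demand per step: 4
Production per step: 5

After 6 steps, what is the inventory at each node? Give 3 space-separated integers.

Step 1: demand=4,sold=4 ship[1->2]=3 ship[0->1]=4 prod=5 -> inv=[8 4 7]
Step 2: demand=4,sold=4 ship[1->2]=4 ship[0->1]=4 prod=5 -> inv=[9 4 7]
Step 3: demand=4,sold=4 ship[1->2]=4 ship[0->1]=4 prod=5 -> inv=[10 4 7]
Step 4: demand=4,sold=4 ship[1->2]=4 ship[0->1]=4 prod=5 -> inv=[11 4 7]
Step 5: demand=4,sold=4 ship[1->2]=4 ship[0->1]=4 prod=5 -> inv=[12 4 7]
Step 6: demand=4,sold=4 ship[1->2]=4 ship[0->1]=4 prod=5 -> inv=[13 4 7]

13 4 7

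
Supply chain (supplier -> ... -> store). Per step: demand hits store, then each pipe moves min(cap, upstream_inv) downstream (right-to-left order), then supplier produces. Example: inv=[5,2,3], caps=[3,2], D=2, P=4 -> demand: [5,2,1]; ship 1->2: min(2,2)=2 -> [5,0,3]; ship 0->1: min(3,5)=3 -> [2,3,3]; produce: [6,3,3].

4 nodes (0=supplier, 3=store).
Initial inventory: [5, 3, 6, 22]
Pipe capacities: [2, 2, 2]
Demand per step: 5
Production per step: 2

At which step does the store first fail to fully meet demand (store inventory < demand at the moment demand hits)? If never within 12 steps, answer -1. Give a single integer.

Step 1: demand=5,sold=5 ship[2->3]=2 ship[1->2]=2 ship[0->1]=2 prod=2 -> [5 3 6 19]
Step 2: demand=5,sold=5 ship[2->3]=2 ship[1->2]=2 ship[0->1]=2 prod=2 -> [5 3 6 16]
Step 3: demand=5,sold=5 ship[2->3]=2 ship[1->2]=2 ship[0->1]=2 prod=2 -> [5 3 6 13]
Step 4: demand=5,sold=5 ship[2->3]=2 ship[1->2]=2 ship[0->1]=2 prod=2 -> [5 3 6 10]
Step 5: demand=5,sold=5 ship[2->3]=2 ship[1->2]=2 ship[0->1]=2 prod=2 -> [5 3 6 7]
Step 6: demand=5,sold=5 ship[2->3]=2 ship[1->2]=2 ship[0->1]=2 prod=2 -> [5 3 6 4]
Step 7: demand=5,sold=4 ship[2->3]=2 ship[1->2]=2 ship[0->1]=2 prod=2 -> [5 3 6 2]
Step 8: demand=5,sold=2 ship[2->3]=2 ship[1->2]=2 ship[0->1]=2 prod=2 -> [5 3 6 2]
Step 9: demand=5,sold=2 ship[2->3]=2 ship[1->2]=2 ship[0->1]=2 prod=2 -> [5 3 6 2]
Step 10: demand=5,sold=2 ship[2->3]=2 ship[1->2]=2 ship[0->1]=2 prod=2 -> [5 3 6 2]
Step 11: demand=5,sold=2 ship[2->3]=2 ship[1->2]=2 ship[0->1]=2 prod=2 -> [5 3 6 2]
Step 12: demand=5,sold=2 ship[2->3]=2 ship[1->2]=2 ship[0->1]=2 prod=2 -> [5 3 6 2]
First stockout at step 7

7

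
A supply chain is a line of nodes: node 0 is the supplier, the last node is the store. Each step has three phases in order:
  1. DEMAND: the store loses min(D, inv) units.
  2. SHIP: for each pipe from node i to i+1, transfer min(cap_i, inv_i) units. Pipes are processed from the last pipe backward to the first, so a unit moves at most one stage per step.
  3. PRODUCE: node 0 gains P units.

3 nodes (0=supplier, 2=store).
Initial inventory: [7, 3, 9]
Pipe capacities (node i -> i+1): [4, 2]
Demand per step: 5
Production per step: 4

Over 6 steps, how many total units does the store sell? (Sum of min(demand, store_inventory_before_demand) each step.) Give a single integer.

Step 1: sold=5 (running total=5) -> [7 5 6]
Step 2: sold=5 (running total=10) -> [7 7 3]
Step 3: sold=3 (running total=13) -> [7 9 2]
Step 4: sold=2 (running total=15) -> [7 11 2]
Step 5: sold=2 (running total=17) -> [7 13 2]
Step 6: sold=2 (running total=19) -> [7 15 2]

Answer: 19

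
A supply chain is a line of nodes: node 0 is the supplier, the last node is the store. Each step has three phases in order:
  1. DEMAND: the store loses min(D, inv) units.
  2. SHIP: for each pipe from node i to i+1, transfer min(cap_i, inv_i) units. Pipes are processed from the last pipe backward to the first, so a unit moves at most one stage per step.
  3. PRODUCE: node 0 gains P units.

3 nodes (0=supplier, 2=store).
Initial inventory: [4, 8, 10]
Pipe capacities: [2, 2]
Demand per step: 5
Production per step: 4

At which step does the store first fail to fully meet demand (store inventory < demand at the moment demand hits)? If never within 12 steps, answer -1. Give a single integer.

Step 1: demand=5,sold=5 ship[1->2]=2 ship[0->1]=2 prod=4 -> [6 8 7]
Step 2: demand=5,sold=5 ship[1->2]=2 ship[0->1]=2 prod=4 -> [8 8 4]
Step 3: demand=5,sold=4 ship[1->2]=2 ship[0->1]=2 prod=4 -> [10 8 2]
Step 4: demand=5,sold=2 ship[1->2]=2 ship[0->1]=2 prod=4 -> [12 8 2]
Step 5: demand=5,sold=2 ship[1->2]=2 ship[0->1]=2 prod=4 -> [14 8 2]
Step 6: demand=5,sold=2 ship[1->2]=2 ship[0->1]=2 prod=4 -> [16 8 2]
Step 7: demand=5,sold=2 ship[1->2]=2 ship[0->1]=2 prod=4 -> [18 8 2]
Step 8: demand=5,sold=2 ship[1->2]=2 ship[0->1]=2 prod=4 -> [20 8 2]
Step 9: demand=5,sold=2 ship[1->2]=2 ship[0->1]=2 prod=4 -> [22 8 2]
Step 10: demand=5,sold=2 ship[1->2]=2 ship[0->1]=2 prod=4 -> [24 8 2]
Step 11: demand=5,sold=2 ship[1->2]=2 ship[0->1]=2 prod=4 -> [26 8 2]
Step 12: demand=5,sold=2 ship[1->2]=2 ship[0->1]=2 prod=4 -> [28 8 2]
First stockout at step 3

3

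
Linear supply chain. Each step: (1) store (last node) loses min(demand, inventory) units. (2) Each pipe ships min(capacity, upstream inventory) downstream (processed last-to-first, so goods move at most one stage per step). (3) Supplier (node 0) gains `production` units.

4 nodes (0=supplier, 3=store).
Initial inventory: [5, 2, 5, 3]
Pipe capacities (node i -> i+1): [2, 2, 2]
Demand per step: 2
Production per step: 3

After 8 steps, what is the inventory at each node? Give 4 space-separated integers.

Step 1: demand=2,sold=2 ship[2->3]=2 ship[1->2]=2 ship[0->1]=2 prod=3 -> inv=[6 2 5 3]
Step 2: demand=2,sold=2 ship[2->3]=2 ship[1->2]=2 ship[0->1]=2 prod=3 -> inv=[7 2 5 3]
Step 3: demand=2,sold=2 ship[2->3]=2 ship[1->2]=2 ship[0->1]=2 prod=3 -> inv=[8 2 5 3]
Step 4: demand=2,sold=2 ship[2->3]=2 ship[1->2]=2 ship[0->1]=2 prod=3 -> inv=[9 2 5 3]
Step 5: demand=2,sold=2 ship[2->3]=2 ship[1->2]=2 ship[0->1]=2 prod=3 -> inv=[10 2 5 3]
Step 6: demand=2,sold=2 ship[2->3]=2 ship[1->2]=2 ship[0->1]=2 prod=3 -> inv=[11 2 5 3]
Step 7: demand=2,sold=2 ship[2->3]=2 ship[1->2]=2 ship[0->1]=2 prod=3 -> inv=[12 2 5 3]
Step 8: demand=2,sold=2 ship[2->3]=2 ship[1->2]=2 ship[0->1]=2 prod=3 -> inv=[13 2 5 3]

13 2 5 3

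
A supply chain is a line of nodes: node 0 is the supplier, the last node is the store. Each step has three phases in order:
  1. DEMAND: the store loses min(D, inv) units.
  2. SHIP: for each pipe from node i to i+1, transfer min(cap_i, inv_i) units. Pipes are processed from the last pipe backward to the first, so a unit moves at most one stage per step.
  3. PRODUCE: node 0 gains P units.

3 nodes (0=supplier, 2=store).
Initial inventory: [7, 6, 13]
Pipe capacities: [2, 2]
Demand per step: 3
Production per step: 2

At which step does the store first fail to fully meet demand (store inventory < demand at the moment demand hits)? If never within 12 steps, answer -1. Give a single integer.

Step 1: demand=3,sold=3 ship[1->2]=2 ship[0->1]=2 prod=2 -> [7 6 12]
Step 2: demand=3,sold=3 ship[1->2]=2 ship[0->1]=2 prod=2 -> [7 6 11]
Step 3: demand=3,sold=3 ship[1->2]=2 ship[0->1]=2 prod=2 -> [7 6 10]
Step 4: demand=3,sold=3 ship[1->2]=2 ship[0->1]=2 prod=2 -> [7 6 9]
Step 5: demand=3,sold=3 ship[1->2]=2 ship[0->1]=2 prod=2 -> [7 6 8]
Step 6: demand=3,sold=3 ship[1->2]=2 ship[0->1]=2 prod=2 -> [7 6 7]
Step 7: demand=3,sold=3 ship[1->2]=2 ship[0->1]=2 prod=2 -> [7 6 6]
Step 8: demand=3,sold=3 ship[1->2]=2 ship[0->1]=2 prod=2 -> [7 6 5]
Step 9: demand=3,sold=3 ship[1->2]=2 ship[0->1]=2 prod=2 -> [7 6 4]
Step 10: demand=3,sold=3 ship[1->2]=2 ship[0->1]=2 prod=2 -> [7 6 3]
Step 11: demand=3,sold=3 ship[1->2]=2 ship[0->1]=2 prod=2 -> [7 6 2]
Step 12: demand=3,sold=2 ship[1->2]=2 ship[0->1]=2 prod=2 -> [7 6 2]
First stockout at step 12

12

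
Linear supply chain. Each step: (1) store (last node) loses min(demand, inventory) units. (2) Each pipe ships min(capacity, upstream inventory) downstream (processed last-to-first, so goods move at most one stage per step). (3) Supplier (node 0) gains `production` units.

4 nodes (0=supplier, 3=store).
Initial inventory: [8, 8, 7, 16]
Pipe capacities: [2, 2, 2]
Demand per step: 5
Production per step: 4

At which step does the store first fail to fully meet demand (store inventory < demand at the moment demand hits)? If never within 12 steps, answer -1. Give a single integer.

Step 1: demand=5,sold=5 ship[2->3]=2 ship[1->2]=2 ship[0->1]=2 prod=4 -> [10 8 7 13]
Step 2: demand=5,sold=5 ship[2->3]=2 ship[1->2]=2 ship[0->1]=2 prod=4 -> [12 8 7 10]
Step 3: demand=5,sold=5 ship[2->3]=2 ship[1->2]=2 ship[0->1]=2 prod=4 -> [14 8 7 7]
Step 4: demand=5,sold=5 ship[2->3]=2 ship[1->2]=2 ship[0->1]=2 prod=4 -> [16 8 7 4]
Step 5: demand=5,sold=4 ship[2->3]=2 ship[1->2]=2 ship[0->1]=2 prod=4 -> [18 8 7 2]
Step 6: demand=5,sold=2 ship[2->3]=2 ship[1->2]=2 ship[0->1]=2 prod=4 -> [20 8 7 2]
Step 7: demand=5,sold=2 ship[2->3]=2 ship[1->2]=2 ship[0->1]=2 prod=4 -> [22 8 7 2]
Step 8: demand=5,sold=2 ship[2->3]=2 ship[1->2]=2 ship[0->1]=2 prod=4 -> [24 8 7 2]
Step 9: demand=5,sold=2 ship[2->3]=2 ship[1->2]=2 ship[0->1]=2 prod=4 -> [26 8 7 2]
Step 10: demand=5,sold=2 ship[2->3]=2 ship[1->2]=2 ship[0->1]=2 prod=4 -> [28 8 7 2]
Step 11: demand=5,sold=2 ship[2->3]=2 ship[1->2]=2 ship[0->1]=2 prod=4 -> [30 8 7 2]
Step 12: demand=5,sold=2 ship[2->3]=2 ship[1->2]=2 ship[0->1]=2 prod=4 -> [32 8 7 2]
First stockout at step 5

5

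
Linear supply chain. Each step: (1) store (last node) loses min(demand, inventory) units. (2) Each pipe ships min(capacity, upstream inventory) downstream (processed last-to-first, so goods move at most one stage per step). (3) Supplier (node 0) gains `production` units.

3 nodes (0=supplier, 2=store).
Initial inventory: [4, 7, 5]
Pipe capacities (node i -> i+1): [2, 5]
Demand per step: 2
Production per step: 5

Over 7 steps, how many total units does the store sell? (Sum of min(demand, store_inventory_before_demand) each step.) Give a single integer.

Step 1: sold=2 (running total=2) -> [7 4 8]
Step 2: sold=2 (running total=4) -> [10 2 10]
Step 3: sold=2 (running total=6) -> [13 2 10]
Step 4: sold=2 (running total=8) -> [16 2 10]
Step 5: sold=2 (running total=10) -> [19 2 10]
Step 6: sold=2 (running total=12) -> [22 2 10]
Step 7: sold=2 (running total=14) -> [25 2 10]

Answer: 14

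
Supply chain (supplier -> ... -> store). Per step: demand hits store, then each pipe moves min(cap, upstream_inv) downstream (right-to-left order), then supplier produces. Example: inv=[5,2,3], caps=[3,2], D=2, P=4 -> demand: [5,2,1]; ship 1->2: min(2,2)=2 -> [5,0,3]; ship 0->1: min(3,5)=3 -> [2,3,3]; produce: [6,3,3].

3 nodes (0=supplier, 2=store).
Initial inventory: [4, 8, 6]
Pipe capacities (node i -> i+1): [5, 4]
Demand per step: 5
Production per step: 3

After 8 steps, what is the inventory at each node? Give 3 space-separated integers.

Step 1: demand=5,sold=5 ship[1->2]=4 ship[0->1]=4 prod=3 -> inv=[3 8 5]
Step 2: demand=5,sold=5 ship[1->2]=4 ship[0->1]=3 prod=3 -> inv=[3 7 4]
Step 3: demand=5,sold=4 ship[1->2]=4 ship[0->1]=3 prod=3 -> inv=[3 6 4]
Step 4: demand=5,sold=4 ship[1->2]=4 ship[0->1]=3 prod=3 -> inv=[3 5 4]
Step 5: demand=5,sold=4 ship[1->2]=4 ship[0->1]=3 prod=3 -> inv=[3 4 4]
Step 6: demand=5,sold=4 ship[1->2]=4 ship[0->1]=3 prod=3 -> inv=[3 3 4]
Step 7: demand=5,sold=4 ship[1->2]=3 ship[0->1]=3 prod=3 -> inv=[3 3 3]
Step 8: demand=5,sold=3 ship[1->2]=3 ship[0->1]=3 prod=3 -> inv=[3 3 3]

3 3 3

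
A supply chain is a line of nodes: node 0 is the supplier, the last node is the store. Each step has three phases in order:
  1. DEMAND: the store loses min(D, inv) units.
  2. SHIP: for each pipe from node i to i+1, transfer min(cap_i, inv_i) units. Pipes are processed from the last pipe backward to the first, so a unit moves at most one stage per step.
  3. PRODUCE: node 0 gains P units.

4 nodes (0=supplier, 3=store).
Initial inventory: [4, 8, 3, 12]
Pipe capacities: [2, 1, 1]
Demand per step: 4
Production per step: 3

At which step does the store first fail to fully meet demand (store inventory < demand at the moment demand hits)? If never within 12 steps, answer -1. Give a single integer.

Step 1: demand=4,sold=4 ship[2->3]=1 ship[1->2]=1 ship[0->1]=2 prod=3 -> [5 9 3 9]
Step 2: demand=4,sold=4 ship[2->3]=1 ship[1->2]=1 ship[0->1]=2 prod=3 -> [6 10 3 6]
Step 3: demand=4,sold=4 ship[2->3]=1 ship[1->2]=1 ship[0->1]=2 prod=3 -> [7 11 3 3]
Step 4: demand=4,sold=3 ship[2->3]=1 ship[1->2]=1 ship[0->1]=2 prod=3 -> [8 12 3 1]
Step 5: demand=4,sold=1 ship[2->3]=1 ship[1->2]=1 ship[0->1]=2 prod=3 -> [9 13 3 1]
Step 6: demand=4,sold=1 ship[2->3]=1 ship[1->2]=1 ship[0->1]=2 prod=3 -> [10 14 3 1]
Step 7: demand=4,sold=1 ship[2->3]=1 ship[1->2]=1 ship[0->1]=2 prod=3 -> [11 15 3 1]
Step 8: demand=4,sold=1 ship[2->3]=1 ship[1->2]=1 ship[0->1]=2 prod=3 -> [12 16 3 1]
Step 9: demand=4,sold=1 ship[2->3]=1 ship[1->2]=1 ship[0->1]=2 prod=3 -> [13 17 3 1]
Step 10: demand=4,sold=1 ship[2->3]=1 ship[1->2]=1 ship[0->1]=2 prod=3 -> [14 18 3 1]
Step 11: demand=4,sold=1 ship[2->3]=1 ship[1->2]=1 ship[0->1]=2 prod=3 -> [15 19 3 1]
Step 12: demand=4,sold=1 ship[2->3]=1 ship[1->2]=1 ship[0->1]=2 prod=3 -> [16 20 3 1]
First stockout at step 4

4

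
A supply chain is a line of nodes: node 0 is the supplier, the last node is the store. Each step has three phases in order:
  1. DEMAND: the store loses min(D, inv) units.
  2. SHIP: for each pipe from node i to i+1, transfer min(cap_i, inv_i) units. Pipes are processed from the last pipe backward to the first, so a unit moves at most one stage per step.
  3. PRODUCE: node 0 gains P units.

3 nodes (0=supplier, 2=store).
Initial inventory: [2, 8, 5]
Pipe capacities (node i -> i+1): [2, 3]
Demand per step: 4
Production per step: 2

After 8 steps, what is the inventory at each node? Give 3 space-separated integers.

Step 1: demand=4,sold=4 ship[1->2]=3 ship[0->1]=2 prod=2 -> inv=[2 7 4]
Step 2: demand=4,sold=4 ship[1->2]=3 ship[0->1]=2 prod=2 -> inv=[2 6 3]
Step 3: demand=4,sold=3 ship[1->2]=3 ship[0->1]=2 prod=2 -> inv=[2 5 3]
Step 4: demand=4,sold=3 ship[1->2]=3 ship[0->1]=2 prod=2 -> inv=[2 4 3]
Step 5: demand=4,sold=3 ship[1->2]=3 ship[0->1]=2 prod=2 -> inv=[2 3 3]
Step 6: demand=4,sold=3 ship[1->2]=3 ship[0->1]=2 prod=2 -> inv=[2 2 3]
Step 7: demand=4,sold=3 ship[1->2]=2 ship[0->1]=2 prod=2 -> inv=[2 2 2]
Step 8: demand=4,sold=2 ship[1->2]=2 ship[0->1]=2 prod=2 -> inv=[2 2 2]

2 2 2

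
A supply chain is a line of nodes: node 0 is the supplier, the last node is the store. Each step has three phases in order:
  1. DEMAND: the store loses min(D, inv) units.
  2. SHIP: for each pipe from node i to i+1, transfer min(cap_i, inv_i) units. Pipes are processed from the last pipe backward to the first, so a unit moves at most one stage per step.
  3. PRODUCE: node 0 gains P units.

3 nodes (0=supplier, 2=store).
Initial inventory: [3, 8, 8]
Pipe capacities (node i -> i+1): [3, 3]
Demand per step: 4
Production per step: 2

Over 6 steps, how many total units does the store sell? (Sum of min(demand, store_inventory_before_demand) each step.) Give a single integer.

Answer: 23

Derivation:
Step 1: sold=4 (running total=4) -> [2 8 7]
Step 2: sold=4 (running total=8) -> [2 7 6]
Step 3: sold=4 (running total=12) -> [2 6 5]
Step 4: sold=4 (running total=16) -> [2 5 4]
Step 5: sold=4 (running total=20) -> [2 4 3]
Step 6: sold=3 (running total=23) -> [2 3 3]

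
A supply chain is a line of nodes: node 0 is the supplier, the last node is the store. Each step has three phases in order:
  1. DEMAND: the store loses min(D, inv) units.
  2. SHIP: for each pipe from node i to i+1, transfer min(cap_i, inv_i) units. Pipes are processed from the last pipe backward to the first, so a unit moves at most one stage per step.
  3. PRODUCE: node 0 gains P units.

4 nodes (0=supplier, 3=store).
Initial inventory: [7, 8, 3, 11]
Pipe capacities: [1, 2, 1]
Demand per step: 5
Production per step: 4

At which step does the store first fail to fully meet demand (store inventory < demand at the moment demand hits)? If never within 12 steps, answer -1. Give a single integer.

Step 1: demand=5,sold=5 ship[2->3]=1 ship[1->2]=2 ship[0->1]=1 prod=4 -> [10 7 4 7]
Step 2: demand=5,sold=5 ship[2->3]=1 ship[1->2]=2 ship[0->1]=1 prod=4 -> [13 6 5 3]
Step 3: demand=5,sold=3 ship[2->3]=1 ship[1->2]=2 ship[0->1]=1 prod=4 -> [16 5 6 1]
Step 4: demand=5,sold=1 ship[2->3]=1 ship[1->2]=2 ship[0->1]=1 prod=4 -> [19 4 7 1]
Step 5: demand=5,sold=1 ship[2->3]=1 ship[1->2]=2 ship[0->1]=1 prod=4 -> [22 3 8 1]
Step 6: demand=5,sold=1 ship[2->3]=1 ship[1->2]=2 ship[0->1]=1 prod=4 -> [25 2 9 1]
Step 7: demand=5,sold=1 ship[2->3]=1 ship[1->2]=2 ship[0->1]=1 prod=4 -> [28 1 10 1]
Step 8: demand=5,sold=1 ship[2->3]=1 ship[1->2]=1 ship[0->1]=1 prod=4 -> [31 1 10 1]
Step 9: demand=5,sold=1 ship[2->3]=1 ship[1->2]=1 ship[0->1]=1 prod=4 -> [34 1 10 1]
Step 10: demand=5,sold=1 ship[2->3]=1 ship[1->2]=1 ship[0->1]=1 prod=4 -> [37 1 10 1]
Step 11: demand=5,sold=1 ship[2->3]=1 ship[1->2]=1 ship[0->1]=1 prod=4 -> [40 1 10 1]
Step 12: demand=5,sold=1 ship[2->3]=1 ship[1->2]=1 ship[0->1]=1 prod=4 -> [43 1 10 1]
First stockout at step 3

3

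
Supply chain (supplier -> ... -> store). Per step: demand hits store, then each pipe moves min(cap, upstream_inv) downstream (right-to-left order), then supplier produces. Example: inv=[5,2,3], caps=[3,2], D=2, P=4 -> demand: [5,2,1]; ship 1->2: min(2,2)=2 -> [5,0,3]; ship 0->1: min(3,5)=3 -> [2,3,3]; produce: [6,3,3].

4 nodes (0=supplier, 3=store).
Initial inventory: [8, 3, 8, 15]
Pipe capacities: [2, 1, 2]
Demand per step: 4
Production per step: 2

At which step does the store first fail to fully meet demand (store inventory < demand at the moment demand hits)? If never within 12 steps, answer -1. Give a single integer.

Step 1: demand=4,sold=4 ship[2->3]=2 ship[1->2]=1 ship[0->1]=2 prod=2 -> [8 4 7 13]
Step 2: demand=4,sold=4 ship[2->3]=2 ship[1->2]=1 ship[0->1]=2 prod=2 -> [8 5 6 11]
Step 3: demand=4,sold=4 ship[2->3]=2 ship[1->2]=1 ship[0->1]=2 prod=2 -> [8 6 5 9]
Step 4: demand=4,sold=4 ship[2->3]=2 ship[1->2]=1 ship[0->1]=2 prod=2 -> [8 7 4 7]
Step 5: demand=4,sold=4 ship[2->3]=2 ship[1->2]=1 ship[0->1]=2 prod=2 -> [8 8 3 5]
Step 6: demand=4,sold=4 ship[2->3]=2 ship[1->2]=1 ship[0->1]=2 prod=2 -> [8 9 2 3]
Step 7: demand=4,sold=3 ship[2->3]=2 ship[1->2]=1 ship[0->1]=2 prod=2 -> [8 10 1 2]
Step 8: demand=4,sold=2 ship[2->3]=1 ship[1->2]=1 ship[0->1]=2 prod=2 -> [8 11 1 1]
Step 9: demand=4,sold=1 ship[2->3]=1 ship[1->2]=1 ship[0->1]=2 prod=2 -> [8 12 1 1]
Step 10: demand=4,sold=1 ship[2->3]=1 ship[1->2]=1 ship[0->1]=2 prod=2 -> [8 13 1 1]
Step 11: demand=4,sold=1 ship[2->3]=1 ship[1->2]=1 ship[0->1]=2 prod=2 -> [8 14 1 1]
Step 12: demand=4,sold=1 ship[2->3]=1 ship[1->2]=1 ship[0->1]=2 prod=2 -> [8 15 1 1]
First stockout at step 7

7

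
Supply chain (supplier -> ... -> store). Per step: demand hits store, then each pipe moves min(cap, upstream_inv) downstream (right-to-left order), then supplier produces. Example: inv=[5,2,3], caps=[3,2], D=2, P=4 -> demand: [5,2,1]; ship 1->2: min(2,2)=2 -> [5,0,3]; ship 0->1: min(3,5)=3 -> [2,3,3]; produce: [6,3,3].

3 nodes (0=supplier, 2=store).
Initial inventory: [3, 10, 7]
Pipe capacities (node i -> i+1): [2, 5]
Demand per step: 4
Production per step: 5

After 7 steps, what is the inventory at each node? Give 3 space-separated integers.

Step 1: demand=4,sold=4 ship[1->2]=5 ship[0->1]=2 prod=5 -> inv=[6 7 8]
Step 2: demand=4,sold=4 ship[1->2]=5 ship[0->1]=2 prod=5 -> inv=[9 4 9]
Step 3: demand=4,sold=4 ship[1->2]=4 ship[0->1]=2 prod=5 -> inv=[12 2 9]
Step 4: demand=4,sold=4 ship[1->2]=2 ship[0->1]=2 prod=5 -> inv=[15 2 7]
Step 5: demand=4,sold=4 ship[1->2]=2 ship[0->1]=2 prod=5 -> inv=[18 2 5]
Step 6: demand=4,sold=4 ship[1->2]=2 ship[0->1]=2 prod=5 -> inv=[21 2 3]
Step 7: demand=4,sold=3 ship[1->2]=2 ship[0->1]=2 prod=5 -> inv=[24 2 2]

24 2 2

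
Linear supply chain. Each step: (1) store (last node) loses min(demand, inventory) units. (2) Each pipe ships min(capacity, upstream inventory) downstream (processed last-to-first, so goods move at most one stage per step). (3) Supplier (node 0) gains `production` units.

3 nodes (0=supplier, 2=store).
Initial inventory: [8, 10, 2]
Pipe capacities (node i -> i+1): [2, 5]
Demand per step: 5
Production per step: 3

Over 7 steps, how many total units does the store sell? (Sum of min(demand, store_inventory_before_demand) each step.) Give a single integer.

Answer: 22

Derivation:
Step 1: sold=2 (running total=2) -> [9 7 5]
Step 2: sold=5 (running total=7) -> [10 4 5]
Step 3: sold=5 (running total=12) -> [11 2 4]
Step 4: sold=4 (running total=16) -> [12 2 2]
Step 5: sold=2 (running total=18) -> [13 2 2]
Step 6: sold=2 (running total=20) -> [14 2 2]
Step 7: sold=2 (running total=22) -> [15 2 2]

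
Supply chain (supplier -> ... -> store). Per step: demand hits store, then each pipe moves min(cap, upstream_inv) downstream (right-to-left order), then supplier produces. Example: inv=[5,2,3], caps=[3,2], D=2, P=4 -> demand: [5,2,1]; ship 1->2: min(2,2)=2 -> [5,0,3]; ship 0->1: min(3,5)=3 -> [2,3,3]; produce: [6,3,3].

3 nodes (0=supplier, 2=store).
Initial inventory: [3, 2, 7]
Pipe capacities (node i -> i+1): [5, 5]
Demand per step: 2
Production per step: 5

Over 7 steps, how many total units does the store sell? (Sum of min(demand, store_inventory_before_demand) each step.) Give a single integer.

Answer: 14

Derivation:
Step 1: sold=2 (running total=2) -> [5 3 7]
Step 2: sold=2 (running total=4) -> [5 5 8]
Step 3: sold=2 (running total=6) -> [5 5 11]
Step 4: sold=2 (running total=8) -> [5 5 14]
Step 5: sold=2 (running total=10) -> [5 5 17]
Step 6: sold=2 (running total=12) -> [5 5 20]
Step 7: sold=2 (running total=14) -> [5 5 23]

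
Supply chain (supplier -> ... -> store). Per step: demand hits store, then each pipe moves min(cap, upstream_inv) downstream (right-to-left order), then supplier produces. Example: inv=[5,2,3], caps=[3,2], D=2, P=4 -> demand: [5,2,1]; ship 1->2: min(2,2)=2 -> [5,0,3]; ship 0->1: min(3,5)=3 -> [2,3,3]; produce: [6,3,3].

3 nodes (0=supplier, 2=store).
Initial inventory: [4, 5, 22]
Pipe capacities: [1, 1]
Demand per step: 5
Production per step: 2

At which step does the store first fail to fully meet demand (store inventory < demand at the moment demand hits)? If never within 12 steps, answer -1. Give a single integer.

Step 1: demand=5,sold=5 ship[1->2]=1 ship[0->1]=1 prod=2 -> [5 5 18]
Step 2: demand=5,sold=5 ship[1->2]=1 ship[0->1]=1 prod=2 -> [6 5 14]
Step 3: demand=5,sold=5 ship[1->2]=1 ship[0->1]=1 prod=2 -> [7 5 10]
Step 4: demand=5,sold=5 ship[1->2]=1 ship[0->1]=1 prod=2 -> [8 5 6]
Step 5: demand=5,sold=5 ship[1->2]=1 ship[0->1]=1 prod=2 -> [9 5 2]
Step 6: demand=5,sold=2 ship[1->2]=1 ship[0->1]=1 prod=2 -> [10 5 1]
Step 7: demand=5,sold=1 ship[1->2]=1 ship[0->1]=1 prod=2 -> [11 5 1]
Step 8: demand=5,sold=1 ship[1->2]=1 ship[0->1]=1 prod=2 -> [12 5 1]
Step 9: demand=5,sold=1 ship[1->2]=1 ship[0->1]=1 prod=2 -> [13 5 1]
Step 10: demand=5,sold=1 ship[1->2]=1 ship[0->1]=1 prod=2 -> [14 5 1]
Step 11: demand=5,sold=1 ship[1->2]=1 ship[0->1]=1 prod=2 -> [15 5 1]
Step 12: demand=5,sold=1 ship[1->2]=1 ship[0->1]=1 prod=2 -> [16 5 1]
First stockout at step 6

6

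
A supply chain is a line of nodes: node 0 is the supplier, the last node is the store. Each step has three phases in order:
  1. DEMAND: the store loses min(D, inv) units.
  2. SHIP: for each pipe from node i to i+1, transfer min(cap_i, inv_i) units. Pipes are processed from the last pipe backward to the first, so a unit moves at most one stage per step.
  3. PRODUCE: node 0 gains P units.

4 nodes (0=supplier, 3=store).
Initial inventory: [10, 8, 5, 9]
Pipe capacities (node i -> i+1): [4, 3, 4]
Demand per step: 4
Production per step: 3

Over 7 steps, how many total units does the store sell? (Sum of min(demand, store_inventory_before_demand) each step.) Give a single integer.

Answer: 28

Derivation:
Step 1: sold=4 (running total=4) -> [9 9 4 9]
Step 2: sold=4 (running total=8) -> [8 10 3 9]
Step 3: sold=4 (running total=12) -> [7 11 3 8]
Step 4: sold=4 (running total=16) -> [6 12 3 7]
Step 5: sold=4 (running total=20) -> [5 13 3 6]
Step 6: sold=4 (running total=24) -> [4 14 3 5]
Step 7: sold=4 (running total=28) -> [3 15 3 4]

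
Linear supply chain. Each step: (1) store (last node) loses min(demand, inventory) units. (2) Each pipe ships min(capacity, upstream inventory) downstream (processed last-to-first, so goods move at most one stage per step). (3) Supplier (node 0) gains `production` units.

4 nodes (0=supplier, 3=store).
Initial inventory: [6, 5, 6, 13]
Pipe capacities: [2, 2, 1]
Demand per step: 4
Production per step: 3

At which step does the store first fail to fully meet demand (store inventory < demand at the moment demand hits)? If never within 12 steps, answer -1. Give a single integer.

Step 1: demand=4,sold=4 ship[2->3]=1 ship[1->2]=2 ship[0->1]=2 prod=3 -> [7 5 7 10]
Step 2: demand=4,sold=4 ship[2->3]=1 ship[1->2]=2 ship[0->1]=2 prod=3 -> [8 5 8 7]
Step 3: demand=4,sold=4 ship[2->3]=1 ship[1->2]=2 ship[0->1]=2 prod=3 -> [9 5 9 4]
Step 4: demand=4,sold=4 ship[2->3]=1 ship[1->2]=2 ship[0->1]=2 prod=3 -> [10 5 10 1]
Step 5: demand=4,sold=1 ship[2->3]=1 ship[1->2]=2 ship[0->1]=2 prod=3 -> [11 5 11 1]
Step 6: demand=4,sold=1 ship[2->3]=1 ship[1->2]=2 ship[0->1]=2 prod=3 -> [12 5 12 1]
Step 7: demand=4,sold=1 ship[2->3]=1 ship[1->2]=2 ship[0->1]=2 prod=3 -> [13 5 13 1]
Step 8: demand=4,sold=1 ship[2->3]=1 ship[1->2]=2 ship[0->1]=2 prod=3 -> [14 5 14 1]
Step 9: demand=4,sold=1 ship[2->3]=1 ship[1->2]=2 ship[0->1]=2 prod=3 -> [15 5 15 1]
Step 10: demand=4,sold=1 ship[2->3]=1 ship[1->2]=2 ship[0->1]=2 prod=3 -> [16 5 16 1]
Step 11: demand=4,sold=1 ship[2->3]=1 ship[1->2]=2 ship[0->1]=2 prod=3 -> [17 5 17 1]
Step 12: demand=4,sold=1 ship[2->3]=1 ship[1->2]=2 ship[0->1]=2 prod=3 -> [18 5 18 1]
First stockout at step 5

5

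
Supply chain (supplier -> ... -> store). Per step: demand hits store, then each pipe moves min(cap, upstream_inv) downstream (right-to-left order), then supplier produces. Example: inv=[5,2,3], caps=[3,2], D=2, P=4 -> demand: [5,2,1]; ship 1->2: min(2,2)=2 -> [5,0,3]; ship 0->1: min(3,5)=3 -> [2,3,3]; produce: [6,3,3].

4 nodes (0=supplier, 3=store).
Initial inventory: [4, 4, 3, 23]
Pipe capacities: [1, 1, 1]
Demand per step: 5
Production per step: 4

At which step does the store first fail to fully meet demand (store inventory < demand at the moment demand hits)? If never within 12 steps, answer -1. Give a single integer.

Step 1: demand=5,sold=5 ship[2->3]=1 ship[1->2]=1 ship[0->1]=1 prod=4 -> [7 4 3 19]
Step 2: demand=5,sold=5 ship[2->3]=1 ship[1->2]=1 ship[0->1]=1 prod=4 -> [10 4 3 15]
Step 3: demand=5,sold=5 ship[2->3]=1 ship[1->2]=1 ship[0->1]=1 prod=4 -> [13 4 3 11]
Step 4: demand=5,sold=5 ship[2->3]=1 ship[1->2]=1 ship[0->1]=1 prod=4 -> [16 4 3 7]
Step 5: demand=5,sold=5 ship[2->3]=1 ship[1->2]=1 ship[0->1]=1 prod=4 -> [19 4 3 3]
Step 6: demand=5,sold=3 ship[2->3]=1 ship[1->2]=1 ship[0->1]=1 prod=4 -> [22 4 3 1]
Step 7: demand=5,sold=1 ship[2->3]=1 ship[1->2]=1 ship[0->1]=1 prod=4 -> [25 4 3 1]
Step 8: demand=5,sold=1 ship[2->3]=1 ship[1->2]=1 ship[0->1]=1 prod=4 -> [28 4 3 1]
Step 9: demand=5,sold=1 ship[2->3]=1 ship[1->2]=1 ship[0->1]=1 prod=4 -> [31 4 3 1]
Step 10: demand=5,sold=1 ship[2->3]=1 ship[1->2]=1 ship[0->1]=1 prod=4 -> [34 4 3 1]
Step 11: demand=5,sold=1 ship[2->3]=1 ship[1->2]=1 ship[0->1]=1 prod=4 -> [37 4 3 1]
Step 12: demand=5,sold=1 ship[2->3]=1 ship[1->2]=1 ship[0->1]=1 prod=4 -> [40 4 3 1]
First stockout at step 6

6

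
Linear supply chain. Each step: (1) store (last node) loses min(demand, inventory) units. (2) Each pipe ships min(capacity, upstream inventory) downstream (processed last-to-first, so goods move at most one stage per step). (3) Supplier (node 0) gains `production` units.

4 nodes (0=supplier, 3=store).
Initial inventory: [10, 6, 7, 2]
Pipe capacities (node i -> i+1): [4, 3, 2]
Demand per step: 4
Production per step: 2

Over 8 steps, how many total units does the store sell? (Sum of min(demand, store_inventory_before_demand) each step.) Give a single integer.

Answer: 16

Derivation:
Step 1: sold=2 (running total=2) -> [8 7 8 2]
Step 2: sold=2 (running total=4) -> [6 8 9 2]
Step 3: sold=2 (running total=6) -> [4 9 10 2]
Step 4: sold=2 (running total=8) -> [2 10 11 2]
Step 5: sold=2 (running total=10) -> [2 9 12 2]
Step 6: sold=2 (running total=12) -> [2 8 13 2]
Step 7: sold=2 (running total=14) -> [2 7 14 2]
Step 8: sold=2 (running total=16) -> [2 6 15 2]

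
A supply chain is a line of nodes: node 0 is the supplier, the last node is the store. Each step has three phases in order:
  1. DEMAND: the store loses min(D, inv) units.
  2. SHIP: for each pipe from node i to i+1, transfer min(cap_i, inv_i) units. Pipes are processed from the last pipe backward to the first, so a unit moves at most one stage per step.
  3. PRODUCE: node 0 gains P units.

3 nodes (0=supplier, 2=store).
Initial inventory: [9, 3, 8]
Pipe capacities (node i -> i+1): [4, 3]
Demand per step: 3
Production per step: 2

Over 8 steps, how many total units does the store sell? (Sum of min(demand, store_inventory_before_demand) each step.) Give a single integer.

Answer: 24

Derivation:
Step 1: sold=3 (running total=3) -> [7 4 8]
Step 2: sold=3 (running total=6) -> [5 5 8]
Step 3: sold=3 (running total=9) -> [3 6 8]
Step 4: sold=3 (running total=12) -> [2 6 8]
Step 5: sold=3 (running total=15) -> [2 5 8]
Step 6: sold=3 (running total=18) -> [2 4 8]
Step 7: sold=3 (running total=21) -> [2 3 8]
Step 8: sold=3 (running total=24) -> [2 2 8]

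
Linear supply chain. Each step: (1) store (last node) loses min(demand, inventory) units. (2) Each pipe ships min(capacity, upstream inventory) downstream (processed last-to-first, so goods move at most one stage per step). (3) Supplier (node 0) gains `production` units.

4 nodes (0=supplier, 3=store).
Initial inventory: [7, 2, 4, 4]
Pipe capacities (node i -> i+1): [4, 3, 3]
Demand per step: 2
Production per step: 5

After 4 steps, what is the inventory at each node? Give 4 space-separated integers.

Step 1: demand=2,sold=2 ship[2->3]=3 ship[1->2]=2 ship[0->1]=4 prod=5 -> inv=[8 4 3 5]
Step 2: demand=2,sold=2 ship[2->3]=3 ship[1->2]=3 ship[0->1]=4 prod=5 -> inv=[9 5 3 6]
Step 3: demand=2,sold=2 ship[2->3]=3 ship[1->2]=3 ship[0->1]=4 prod=5 -> inv=[10 6 3 7]
Step 4: demand=2,sold=2 ship[2->3]=3 ship[1->2]=3 ship[0->1]=4 prod=5 -> inv=[11 7 3 8]

11 7 3 8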